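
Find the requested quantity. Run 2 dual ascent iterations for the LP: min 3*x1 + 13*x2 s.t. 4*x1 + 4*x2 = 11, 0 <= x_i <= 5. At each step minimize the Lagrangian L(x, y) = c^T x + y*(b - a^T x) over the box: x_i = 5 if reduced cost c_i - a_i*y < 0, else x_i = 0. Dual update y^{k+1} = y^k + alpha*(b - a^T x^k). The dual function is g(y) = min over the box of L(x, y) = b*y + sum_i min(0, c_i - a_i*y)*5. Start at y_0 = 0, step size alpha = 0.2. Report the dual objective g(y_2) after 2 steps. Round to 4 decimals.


Dual ascent for LP: min 3*x1 + 13*x2, 4*x1 + 4*x2 = 11, 0 <= x_i <= 5
Step 1: y^k = 0.0, reduced costs: (3.0, 13.0)
  x^k = (0.0, 0.0), subgradient = b - a^T x = 11.0
  y^{k+1} = 0.0 + 0.2*11.0 = 2.2
Step 2: y^k = 2.2, reduced costs: (-5.8, 4.2)
  x^k = (5.0, 0.0), subgradient = b - a^T x = -9.0
  y^{k+1} = 2.2 + 0.2*-9.0 = 0.4
Dual objective at y_2 = 0.4: reduced costs (1.4, 11.4), box minimizer x = (0.0, 0.0)
g(y_2) = b*y + (c1 - a1*y)*x1 + (c2 - a2*y)*x2 = 11*0.4 + 1.4*0.0 + 11.4*0.0 = 4.4 + 0.0 + 0.0 = 4.4


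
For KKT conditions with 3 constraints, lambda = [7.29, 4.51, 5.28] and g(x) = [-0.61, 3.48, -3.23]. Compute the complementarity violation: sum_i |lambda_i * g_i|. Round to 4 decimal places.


KKT complementary slackness check:
lambda_1 * g_1 = 7.29 * -0.61 = -4.4469
lambda_2 * g_2 = 4.51 * 3.48 = 15.6948
lambda_3 * g_3 = 5.28 * -3.23 = -17.0544
Total violation = 4.4469 + 15.6948 + 17.0544 = 37.1961


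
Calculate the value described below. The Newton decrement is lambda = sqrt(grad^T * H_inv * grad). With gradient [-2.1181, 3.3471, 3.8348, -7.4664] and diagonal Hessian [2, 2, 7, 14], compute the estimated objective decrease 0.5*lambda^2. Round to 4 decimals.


Step 1: H is diagonal, so H^(-1) * g = [-1.0591, 1.6736, 0.5478, -0.5333].
Step 2: g^T H^(-1) g = sum_i g_i^2 / H_ii
  = (-2.1181)^2/2 + (3.3471)^2/2 + (3.8348)^2/7 + (-7.4664)^2/14
  = 2.2432 + 5.6015 + 2.1008 + 3.9819 = 13.9275
Step 3: Objective decrease = 0.5 * g^T H^(-1) g = 6.9637


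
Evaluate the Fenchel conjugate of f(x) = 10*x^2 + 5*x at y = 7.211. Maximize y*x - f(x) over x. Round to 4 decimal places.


f*(y) = sup_x {y*x - a*x^2 - b*x} = sup_x {(y-b)*x - a*x^2}
FOC: (y - b) - 2a*x = 0 => x* = (y - b)/(2a)
x* = (7.211 - 5)/(2*10) = 0.1106
f*(7.211) = (y-b)^2/(4a) = (7.211 - 5)^2/(4*10)
= 4.8885/40 = 0.1222


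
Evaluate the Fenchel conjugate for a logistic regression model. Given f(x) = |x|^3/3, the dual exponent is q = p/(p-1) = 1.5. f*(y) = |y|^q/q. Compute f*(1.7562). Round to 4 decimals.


The conjugate exponent q satisfies 1/p + 1/q = 1.
p = 3, so q = 3/(3 - 1) = 1.5
|y|^q = 1.7562^1.5 = 2.3273
f*(1.7562) = 2.3273 / 1.5 = 1.5516


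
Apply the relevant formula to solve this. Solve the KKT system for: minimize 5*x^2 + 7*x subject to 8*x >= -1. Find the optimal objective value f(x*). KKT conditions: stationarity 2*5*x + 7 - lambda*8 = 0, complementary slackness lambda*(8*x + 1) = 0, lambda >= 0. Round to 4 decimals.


Step 1: Try lambda = 0 (constraint inactive).
x_unc = -7/(2*5) = -0.7
Check: 8*-0.7 = -5.6 < -1 -- violated!
Step 2: Constraint must be active: 8*x = -1
x* = -1/8 = -0.125
lambda = (2*5*(-0.125) + 7)/8 = 0.7188
Step 3: Compute optimal value.
f(x*) = 5*(-0.125)^2 + 7*(-0.125) = -0.7969


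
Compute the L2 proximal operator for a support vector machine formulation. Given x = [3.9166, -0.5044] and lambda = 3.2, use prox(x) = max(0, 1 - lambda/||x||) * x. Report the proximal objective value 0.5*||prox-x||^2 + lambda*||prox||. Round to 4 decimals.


Step 1: Compute ||x||.
||x|| = 3.9489
Step 2: Compute scaling factor.
scale = max(0, 1 - 3.2/3.9489) = 0.1897
Step 3: prox(x) = [0.7428, -0.0957]
||prox(x)|| = 0.7489
Step 4: Proximal objective.
0.5*||prox-x||^2 = 5.12
lambda*||prox|| = 2.3965
Total = 7.5166


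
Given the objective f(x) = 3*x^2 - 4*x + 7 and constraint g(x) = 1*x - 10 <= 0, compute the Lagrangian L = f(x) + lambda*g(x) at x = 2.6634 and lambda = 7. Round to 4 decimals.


Step 1: Evaluate f(x).
f(2.6634) = 3*2.6634^2 - 4*2.6634 + 7 = 17.6275
Step 2: Evaluate g(x).
g(2.6634) = 1*2.6634 - 10 = -7.3366
Step 3: Compute Lagrangian.
L = 17.6275 + 7*-7.3366 = -33.7287


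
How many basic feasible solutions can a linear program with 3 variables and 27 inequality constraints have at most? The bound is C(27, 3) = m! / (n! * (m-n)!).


Each vertex corresponds to some choice of n active constraints out of m, so the number of vertices is at most C(m, n) = m! / (n!(m-n)!).
m = 27, n = 3
Numerator: 27 * 26 * 25
Denominator: 3! = 6
C(27, 3) = 2925


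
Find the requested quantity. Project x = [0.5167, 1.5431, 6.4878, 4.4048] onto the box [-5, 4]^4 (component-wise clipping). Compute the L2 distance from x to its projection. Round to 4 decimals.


Project each component onto [-5, 4].
clip(0.5167) = 0.5167, clip(1.5431) = 1.5431, clip(6.4878) = 4.0, clip(4.4048) = 4.0
Projection = [0.5167, 1.5431, 4.0, 4.0]
Squared diffs: [0.0, 0.0, 6.1891, 0.1639]
Distance = sqrt(6.353) = 2.5205


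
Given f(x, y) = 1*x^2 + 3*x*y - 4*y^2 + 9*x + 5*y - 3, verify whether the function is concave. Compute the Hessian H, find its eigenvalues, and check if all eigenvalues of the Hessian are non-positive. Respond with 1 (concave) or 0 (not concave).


The Hessian of f(x,y) = 1*x^2 + 3*x*y - 4*y^2 + 9*x + 5*y - 3 is:
H = [[2, 3], [3, -8]]
Trace = 2 - 8 = -6
Determinant = 2*-8 - (3)^2 = -25
Discriminant = (-6)^2 - 4*-25 = 136.0
Eigenvalues: lambda_1 = -8.831, lambda_2 = 2.831
The function is not concave.

0


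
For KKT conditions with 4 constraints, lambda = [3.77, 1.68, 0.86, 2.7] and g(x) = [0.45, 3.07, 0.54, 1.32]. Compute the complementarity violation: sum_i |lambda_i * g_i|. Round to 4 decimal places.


KKT complementary slackness check:
lambda_1 * g_1 = 3.77 * 0.45 = 1.6965
lambda_2 * g_2 = 1.68 * 3.07 = 5.1576
lambda_3 * g_3 = 0.86 * 0.54 = 0.4644
lambda_4 * g_4 = 2.7 * 1.32 = 3.564
Total violation = 1.6965 + 5.1576 + 0.4644 + 3.564 = 10.8825


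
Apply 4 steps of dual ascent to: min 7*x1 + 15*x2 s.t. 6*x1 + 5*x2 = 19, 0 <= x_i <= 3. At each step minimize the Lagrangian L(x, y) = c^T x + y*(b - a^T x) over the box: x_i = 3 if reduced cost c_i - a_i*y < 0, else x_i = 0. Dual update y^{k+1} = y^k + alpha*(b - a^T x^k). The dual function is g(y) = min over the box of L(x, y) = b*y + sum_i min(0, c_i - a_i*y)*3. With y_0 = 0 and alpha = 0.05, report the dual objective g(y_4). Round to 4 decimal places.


Dual ascent for LP: min 7*x1 + 15*x2, 6*x1 + 5*x2 = 19, 0 <= x_i <= 3
Step 1: y^k = 0.0, reduced costs: (7.0, 15.0)
  x^k = (0.0, 0.0), subgradient = b - a^T x = 19.0
  y^{k+1} = 0.0 + 0.05*19.0 = 0.95
Step 2: y^k = 0.95, reduced costs: (1.3, 10.25)
  x^k = (0.0, 0.0), subgradient = b - a^T x = 19.0
  y^{k+1} = 0.95 + 0.05*19.0 = 1.9
Step 3: y^k = 1.9, reduced costs: (-4.4, 5.5)
  x^k = (3.0, 0.0), subgradient = b - a^T x = 1.0
  y^{k+1} = 1.9 + 0.05*1.0 = 1.95
Step 4: y^k = 1.95, reduced costs: (-4.7, 5.25)
  x^k = (3.0, 0.0), subgradient = b - a^T x = 1.0
  y^{k+1} = 1.95 + 0.05*1.0 = 2.0
Dual objective at y_4 = 2.0: reduced costs (-5.0, 5.0), box minimizer x = (3.0, 0.0)
g(y_4) = b*y + (c1 - a1*y)*x1 + (c2 - a2*y)*x2 = 19*2.0 + (-5.0)*3.0 + 5.0*0.0 = 38.0 - 15.0 + 0.0 = 23.0


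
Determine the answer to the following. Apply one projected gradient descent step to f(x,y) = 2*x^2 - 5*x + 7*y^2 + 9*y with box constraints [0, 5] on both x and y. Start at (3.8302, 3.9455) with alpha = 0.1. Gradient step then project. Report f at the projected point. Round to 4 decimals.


Step 1: Compute gradient at (3.8302, 3.9455).
grad_x = 2*2*3.8302 - 5 = 10.3208
grad_y = 2*7*3.9455 + 9 = 64.237
Step 2: Gradient step.
x_raw = 3.8302 - 0.1*10.3208 = 2.7981
y_raw = 3.9455 - 0.1*64.237 = -2.4782
Step 3: Project onto [0, 5].
x_proj = clip(2.7981) = 2.7981
y_proj = clip(-2.4782) = 0.0
Step 4: Evaluate f.
f(2.7981, 0.0) = 1.6684


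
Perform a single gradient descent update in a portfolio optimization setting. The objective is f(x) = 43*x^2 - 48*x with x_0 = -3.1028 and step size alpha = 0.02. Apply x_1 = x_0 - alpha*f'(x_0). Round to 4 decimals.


We compute the gradient at x_0 and apply the update.
f'(x) = 86*x - 48
f'(-3.1028) = 86*-3.1028 - 48 = -314.8408
x_1 = -3.1028 - 0.02*-314.8408 = 3.194


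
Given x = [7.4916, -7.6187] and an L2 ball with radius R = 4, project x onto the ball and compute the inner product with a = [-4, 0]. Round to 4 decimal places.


Step 1: Compute ||x|| (intermediates to 6 decimals).
||x|| = sqrt(7.4916^2 + (-7.6187)^2) = 10.684974
Step 2: Project.
Since ||x|| > R, scale = R/||x|| = 4/10.684974 = 0.374357, proj(x) = scale * x
proj(x) = [2.804533, -2.852114]
Step 3: Dot product.
a^T * proj(x) = -4*2.804533 + 0*(-2.852114) = -11.2181


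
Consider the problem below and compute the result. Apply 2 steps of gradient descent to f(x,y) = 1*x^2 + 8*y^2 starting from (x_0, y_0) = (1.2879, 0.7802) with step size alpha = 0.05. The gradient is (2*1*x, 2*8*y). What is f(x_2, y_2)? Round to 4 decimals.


Gradient descent on f(x,y) = 1*x^2 + 8*y^2.
Starting point: (1.2879, 0.7802), alpha = 0.05
Step 1: grad_x = 2*1*1.2879 = 2.5758, grad_y = 2*8*0.7802 = 12.4832
  x_1 = 1.2879 - 0.05*2.5758 = 1.1591
  y_1 = 0.7802 - 0.05*12.4832 = 0.156
Step 2: grad_x = 2*1*1.1591 = 2.3182, grad_y = 2*8*0.156 = 2.4966
  x_2 = 1.1591 - 0.05*2.3182 = 1.0432
  y_2 = 0.156 - 0.05*2.4966 = 0.0312
f(1.0432, 0.0312) = 1*1.0432^2 + 8*0.0312^2 = 1.0961


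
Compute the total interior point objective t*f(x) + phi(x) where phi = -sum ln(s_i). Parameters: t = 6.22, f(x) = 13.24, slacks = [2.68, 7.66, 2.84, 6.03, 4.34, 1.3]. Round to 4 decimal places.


Step 1: Compute log-barrier.
ln values: [0.9858, 2.036, 1.0438, 1.7967, 1.4679, 0.2624]
phi = -(0.9858 + 2.036 + 1.0438 + 1.7967 + 1.4679 + 0.2624) = -7.5926
Step 2: Compute augmented objective.
t*f(x) = 6.22*13.24 = 82.3528
Total = 82.3528 - 7.5926 = 74.7602


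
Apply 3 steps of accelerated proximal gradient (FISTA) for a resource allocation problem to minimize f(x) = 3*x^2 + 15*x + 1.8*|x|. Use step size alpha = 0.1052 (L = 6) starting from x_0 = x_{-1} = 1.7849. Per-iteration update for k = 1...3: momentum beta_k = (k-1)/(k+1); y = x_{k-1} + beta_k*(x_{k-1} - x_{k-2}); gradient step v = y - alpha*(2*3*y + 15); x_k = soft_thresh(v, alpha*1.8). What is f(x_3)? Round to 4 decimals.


FISTA on f(x) = 3*x^2 + 15*x + 1.8*|x|
L = 6, alpha = 0.1052
Iteration 1: beta = 0.0, y = 1.7849 + 0.0*(1.7849 - 1.7849) = 1.7849
  grad(y) = 25.7094, v = y - alpha*grad = -0.9197
  prox(v) = soft_thresh(-0.9197, 0.1894) = -0.7304
Iteration 2: beta = 0.3333, y = -0.7304 + 0.3333*(-0.7304 - 1.7849) = -1.5688
  grad(y) = 5.5872, v = y - alpha*grad = -2.1566
  prox(v) = soft_thresh(-2.1566, 0.1894) = -1.9672
Iteration 3: beta = 0.5, y = -1.9672 + 0.5*(-1.9672 + 0.7304) = -2.5856
  grad(y) = -0.5138, v = y - alpha*grad = -2.5316
  prox(v) = soft_thresh(-2.5316, 0.1894) = -2.3422
f(x_3) = 3*(-2.3422)^2 + 15*(-2.3422) + 1.8*|-2.3422| = -14.4593


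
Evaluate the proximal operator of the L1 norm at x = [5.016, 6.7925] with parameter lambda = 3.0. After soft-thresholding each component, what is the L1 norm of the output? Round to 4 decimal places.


Soft-thresholding with lambda = 3.0:
prox(5.016) = sign(5.016)*max(|5.016| - 3.0, 0) = 2.016
prox(6.7925) = sign(6.7925)*max(|6.7925| - 3.0, 0) = 3.7925
prox(x) = [2.016, 3.7925]
||prox(x)||_1 = 2.016 + 3.7925 = 5.8085


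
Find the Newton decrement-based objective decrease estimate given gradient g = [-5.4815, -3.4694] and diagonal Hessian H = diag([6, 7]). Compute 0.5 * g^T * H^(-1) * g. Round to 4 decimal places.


Step 1: H is diagonal, so H^(-1) * g = [-0.9136, -0.4956].
Step 2: g^T H^(-1) g = sum_i g_i^2 / H_ii
  = (-5.4815)^2/6 + (-3.4694)^2/7
  = 5.0078 + 1.7195 = 6.7273
Step 3: Objective decrease = 0.5 * g^T H^(-1) g = 3.3637


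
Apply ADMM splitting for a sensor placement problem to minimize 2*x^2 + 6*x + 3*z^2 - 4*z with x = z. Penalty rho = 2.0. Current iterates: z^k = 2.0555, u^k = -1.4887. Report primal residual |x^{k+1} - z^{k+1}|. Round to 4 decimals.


ADMM iteration with rho = 2.0, z^k = 2.0555, u^k = -1.4887
Step 1: x-update.
Minimize 2*x^2 + 6*x + (2.0/2)*(x - 2.0555 - 1.4887)^2
FOC: (2*2 + 2.0)*x = -6 + 2.0*(2.0555 + 1.4887)
x^{k+1} = 0.1814
Step 2: z-update.
Minimize 3*z^2 - 4*z + (2.0/2)*(0.1814 - z - 1.4887)^2
FOC: (2*3 + 2.0)*z = 4 + 2.0*(0.1814 - 1.4887)
z^{k+1} = 0.1732
Step 3: u-update.
u^{k+1} = -1.4887 + 0.1814 - 0.1732 = -1.4805
Step 4: Primal residual = |0.1814 - 0.1732| = 0.0082


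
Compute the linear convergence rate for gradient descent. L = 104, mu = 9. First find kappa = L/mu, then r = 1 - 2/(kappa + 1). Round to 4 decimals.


Step 1: Compute the condition number.
kappa = L/mu = 104/9 = 11.5556
Step 2: Compute the convergence rate.
r = 1 - 2/(kappa + 1) = 1 - 2*mu/(L + mu) = (L - mu)/(L + mu) = 95/113 = 0.8407


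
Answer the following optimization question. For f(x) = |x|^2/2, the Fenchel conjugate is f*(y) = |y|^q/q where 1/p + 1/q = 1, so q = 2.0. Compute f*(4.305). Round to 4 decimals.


The conjugate exponent q satisfies 1/p + 1/q = 1.
p = 2, so q = 2/(2 - 1) = 2.0
|y|^q = 4.305^2.0 = 18.533
f*(4.305) = 18.533 / 2.0 = 9.2665


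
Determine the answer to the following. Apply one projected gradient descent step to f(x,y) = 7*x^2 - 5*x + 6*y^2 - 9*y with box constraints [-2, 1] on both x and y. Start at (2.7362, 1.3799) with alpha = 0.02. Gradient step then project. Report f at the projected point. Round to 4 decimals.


Step 1: Compute gradient at (2.7362, 1.3799).
grad_x = 2*7*2.7362 - 5 = 33.3068
grad_y = 2*6*1.3799 - 9 = 7.5588
Step 2: Gradient step.
x_raw = 2.7362 - 0.02*33.3068 = 2.0701
y_raw = 1.3799 - 0.02*7.5588 = 1.2287
Step 3: Project onto [-2, 1].
x_proj = clip(2.0701) = 1.0
y_proj = clip(1.2287) = 1.0
Step 4: Evaluate f.
f(1.0, 1.0) = -1.0


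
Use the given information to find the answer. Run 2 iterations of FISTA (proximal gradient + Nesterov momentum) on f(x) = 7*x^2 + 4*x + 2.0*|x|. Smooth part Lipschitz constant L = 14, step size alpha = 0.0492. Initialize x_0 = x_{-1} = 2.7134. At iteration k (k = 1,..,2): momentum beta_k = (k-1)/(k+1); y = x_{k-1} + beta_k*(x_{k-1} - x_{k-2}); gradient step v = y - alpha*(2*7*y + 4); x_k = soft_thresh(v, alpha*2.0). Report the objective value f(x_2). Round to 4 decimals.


FISTA on f(x) = 7*x^2 + 4*x + 2.0*|x|
L = 14, alpha = 0.0492
Iteration 1: beta = 0.0, y = 2.7134 + 0.0*(2.7134 - 2.7134) = 2.7134
  grad(y) = 41.9876, v = y - alpha*grad = 0.6476
  prox(v) = soft_thresh(0.6476, 0.0984) = 0.5492
Iteration 2: beta = 0.3333, y = 0.5492 + 0.3333*(0.5492 - 2.7134) = -0.1722
  grad(y) = 1.5894, v = y - alpha*grad = -0.2504
  prox(v) = soft_thresh(-0.2504, 0.0984) = -0.152
f(x_2) = 7*(-0.152)^2 + 4*(-0.152) + 2.0*|-0.152| = -0.1423


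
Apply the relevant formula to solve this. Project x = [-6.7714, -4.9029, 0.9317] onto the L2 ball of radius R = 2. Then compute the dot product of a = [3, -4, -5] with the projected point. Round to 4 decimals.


Step 1: Compute ||x|| (intermediates to 6 decimals).
||x|| = sqrt((-6.7714)^2 + (-4.9029)^2 + 0.9317^2) = 8.411798
Step 2: Project.
Since ||x|| > R, scale = R/||x|| = 2/8.411798 = 0.237761, proj(x) = scale * x
proj(x) = [-1.609975, -1.165718, 0.221522]
Step 3: Dot product.
a^T * proj(x) = 3*(-1.609975) - 4*(-1.165718) - 5*0.221522 = -1.2747


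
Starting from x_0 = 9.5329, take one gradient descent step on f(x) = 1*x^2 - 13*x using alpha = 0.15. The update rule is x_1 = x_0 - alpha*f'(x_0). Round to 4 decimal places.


We compute the gradient at x_0 and apply the update.
f'(x) = 2*x - 13
f'(9.5329) = 2*9.5329 - 13 = 6.0658
x_1 = 9.5329 - 0.15*6.0658 = 8.623


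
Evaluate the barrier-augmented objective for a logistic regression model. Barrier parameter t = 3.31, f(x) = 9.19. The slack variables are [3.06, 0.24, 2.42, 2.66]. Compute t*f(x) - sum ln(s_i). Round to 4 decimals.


Step 1: Compute log-barrier.
ln values: [1.1184, -1.4271, 0.8838, 0.9783]
phi = -(1.1184 - 1.4271 + 0.8838 + 0.9783) = -1.5534
Step 2: Compute augmented objective.
t*f(x) = 3.31*9.19 = 30.4189
Total = 30.4189 - 1.5534 = 28.8655


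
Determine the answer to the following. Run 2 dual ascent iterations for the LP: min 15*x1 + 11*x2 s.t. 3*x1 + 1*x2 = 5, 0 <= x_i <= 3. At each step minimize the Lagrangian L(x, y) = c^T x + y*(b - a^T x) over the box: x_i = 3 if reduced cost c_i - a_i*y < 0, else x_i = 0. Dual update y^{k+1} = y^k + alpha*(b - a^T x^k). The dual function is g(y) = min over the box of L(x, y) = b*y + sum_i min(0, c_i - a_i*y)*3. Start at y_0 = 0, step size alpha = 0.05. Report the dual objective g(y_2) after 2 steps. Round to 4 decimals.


Dual ascent for LP: min 15*x1 + 11*x2, 3*x1 + 1*x2 = 5, 0 <= x_i <= 3
Step 1: y^k = 0.0, reduced costs: (15.0, 11.0)
  x^k = (0.0, 0.0), subgradient = b - a^T x = 5.0
  y^{k+1} = 0.0 + 0.05*5.0 = 0.25
Step 2: y^k = 0.25, reduced costs: (14.25, 10.75)
  x^k = (0.0, 0.0), subgradient = b - a^T x = 5.0
  y^{k+1} = 0.25 + 0.05*5.0 = 0.5
Dual objective at y_2 = 0.5: reduced costs (13.5, 10.5), box minimizer x = (0.0, 0.0)
g(y_2) = b*y + (c1 - a1*y)*x1 + (c2 - a2*y)*x2 = 5*0.5 + 13.5*0.0 + 10.5*0.0 = 2.5 + 0.0 + 0.0 = 2.5


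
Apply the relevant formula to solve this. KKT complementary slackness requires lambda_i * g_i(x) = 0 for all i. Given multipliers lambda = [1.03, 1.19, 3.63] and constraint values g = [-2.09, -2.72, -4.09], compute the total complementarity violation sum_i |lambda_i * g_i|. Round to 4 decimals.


KKT complementary slackness check:
lambda_1 * g_1 = 1.03 * -2.09 = -2.1527
lambda_2 * g_2 = 1.19 * -2.72 = -3.2368
lambda_3 * g_3 = 3.63 * -4.09 = -14.8467
Total violation = 2.1527 + 3.2368 + 14.8467 = 20.2362


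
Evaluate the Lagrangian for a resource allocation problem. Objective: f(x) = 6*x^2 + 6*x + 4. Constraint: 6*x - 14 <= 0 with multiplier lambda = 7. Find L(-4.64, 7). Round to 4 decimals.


Step 1: Evaluate f(x).
f(-4.64) = 6*(-4.64)^2 + 6*(-4.64) + 4 = 105.3376
Step 2: Evaluate g(x).
g(-4.64) = 6*-4.64 - 14 = -41.84
Step 3: Compute Lagrangian.
L = 105.3376 + 7*-41.84 = -187.5424


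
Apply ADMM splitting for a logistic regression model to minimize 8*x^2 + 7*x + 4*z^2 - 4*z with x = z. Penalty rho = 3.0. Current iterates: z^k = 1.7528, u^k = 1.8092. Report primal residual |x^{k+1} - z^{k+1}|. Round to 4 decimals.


ADMM iteration with rho = 3.0, z^k = 1.7528, u^k = 1.8092
Step 1: x-update.
Minimize 8*x^2 + 7*x + (3.0/2)*(x - 1.7528 + 1.8092)^2
FOC: (2*8 + 3.0)*x = -7 + 3.0*(1.7528 - 1.8092)
x^{k+1} = -0.3773
Step 2: z-update.
Minimize 4*z^2 - 4*z + (3.0/2)*(-0.3773 - z + 1.8092)^2
FOC: (2*4 + 3.0)*z = 4 + 3.0*(-0.3773 + 1.8092)
z^{k+1} = 0.7541
Step 3: u-update.
u^{k+1} = 1.8092 - 0.3773 - 0.7541 = 0.6777
Step 4: Primal residual = |-0.3773 - 0.7541| = 1.1315


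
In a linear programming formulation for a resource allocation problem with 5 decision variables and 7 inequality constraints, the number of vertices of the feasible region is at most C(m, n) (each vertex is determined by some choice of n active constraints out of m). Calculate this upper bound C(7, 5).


Each vertex corresponds to some choice of n active constraints out of m, so the number of vertices is at most C(m, n) = m! / (n!(m-n)!).
m = 7, n = 5
Numerator: 7 * 6 * 5 * 4 * 3
Denominator: 5! = 120
C(7, 5) = 21


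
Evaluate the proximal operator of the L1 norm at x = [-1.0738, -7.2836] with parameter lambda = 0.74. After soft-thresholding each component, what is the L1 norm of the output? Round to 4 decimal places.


Soft-thresholding with lambda = 0.74:
prox(-1.0738) = sign(-1.0738)*max(|-1.0738| - 0.74, 0) = -0.3338
prox(-7.2836) = sign(-7.2836)*max(|-7.2836| - 0.74, 0) = -6.5436
prox(x) = [-0.3338, -6.5436]
||prox(x)||_1 = 0.3338 + 6.5436 = 6.8774


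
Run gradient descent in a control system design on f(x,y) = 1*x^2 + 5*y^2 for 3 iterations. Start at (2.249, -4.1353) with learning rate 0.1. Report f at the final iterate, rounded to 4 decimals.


Gradient descent on f(x,y) = 1*x^2 + 5*y^2.
Starting point: (2.249, -4.1353), alpha = 0.1
Step 1: grad_x = 2*1*2.249 = 4.498, grad_y = 2*5*-4.1353 = -41.353
  x_1 = 2.249 - 0.1*4.498 = 1.7992
  y_1 = -4.1353 - 0.1*-41.353 = 0.0
Step 2: grad_x = 2*1*1.7992 = 3.5984, grad_y = 2*5*0.0 = 0.0
  x_2 = 1.7992 - 0.1*3.5984 = 1.4394
  y_2 = 0.0 - 0.1*0.0 = 0.0
Step 3: grad_x = 2*1*1.4394 = 2.8787, grad_y = 2*5*0.0 = 0.0
  x_3 = 1.4394 - 0.1*2.8787 = 1.1515
  y_3 = 0.0 - 0.1*0.0 = 0.0
f(1.1515, 0.0) = 1*1.1515^2 + 5*0.0^2 = 1.3259


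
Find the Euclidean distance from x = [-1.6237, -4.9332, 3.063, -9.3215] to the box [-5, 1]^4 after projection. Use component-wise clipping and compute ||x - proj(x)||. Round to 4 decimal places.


Project each component onto [-5, 1].
clip(-1.6237) = -1.6237, clip(-4.9332) = -4.9332, clip(3.063) = 1.0, clip(-9.3215) = -5.0
Projection = [-1.6237, -4.9332, 1.0, -5.0]
Squared diffs: [0.0, 0.0, 4.256, 18.6754]
Distance = sqrt(22.9314) = 4.7887


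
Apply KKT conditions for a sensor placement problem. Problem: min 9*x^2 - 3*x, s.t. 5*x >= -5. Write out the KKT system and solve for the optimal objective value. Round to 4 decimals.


Step 1: Try lambda = 0 (constraint inactive).
Stationarity: 2*9*x - 3 = 0
x* = 3/(2*9) = 1/6 = 0.1667 (rounded; the exact value 1/6 is used below)
Check constraint: 5*0.1667 = 0.8335 >= -5 -- satisfied.
Step 2: Compute optimal value.
f(x*) = 9*(1/6)^2 - 3*(1/6) = -0.25


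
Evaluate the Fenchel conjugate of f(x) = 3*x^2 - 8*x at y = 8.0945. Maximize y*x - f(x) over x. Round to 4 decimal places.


f*(y) = sup_x {y*x - a*x^2 - b*x} = sup_x {(y-b)*x - a*x^2}
FOC: (y - b) - 2a*x = 0 => x* = (y - b)/(2a)
x* = (8.0945 + 8)/(2*3) = 2.6824
f*(8.0945) = (y-b)^2/(4a) = (8.0945 + 8)^2/(4*3)
= 259.0329/12 = 21.5861


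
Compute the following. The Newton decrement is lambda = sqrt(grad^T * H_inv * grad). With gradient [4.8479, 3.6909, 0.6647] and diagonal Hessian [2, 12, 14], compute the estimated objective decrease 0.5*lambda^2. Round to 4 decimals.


Step 1: H is diagonal, so H^(-1) * g = [2.424, 0.3076, 0.0475].
Step 2: g^T H^(-1) g = sum_i g_i^2 / H_ii
  = (4.8479)^2/2 + (3.6909)^2/12 + (0.6647)^2/14
  = 11.7511 + 1.1352 + 0.0316 = 12.9179
Step 3: Objective decrease = 0.5 * g^T H^(-1) g = 6.4589


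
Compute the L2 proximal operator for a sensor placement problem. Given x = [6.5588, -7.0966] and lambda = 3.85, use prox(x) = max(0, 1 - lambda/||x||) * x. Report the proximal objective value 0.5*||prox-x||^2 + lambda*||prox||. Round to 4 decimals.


Step 1: Compute ||x||.
||x|| = 9.6633
Step 2: Compute scaling factor.
scale = max(0, 1 - 3.85/9.6633) = 0.6016
Step 3: prox(x) = [3.9457, -4.2692]
||prox(x)|| = 5.8133
Step 4: Proximal objective.
0.5*||prox-x||^2 = 7.4113
lambda*||prox|| = 22.3812
Total = 29.7925


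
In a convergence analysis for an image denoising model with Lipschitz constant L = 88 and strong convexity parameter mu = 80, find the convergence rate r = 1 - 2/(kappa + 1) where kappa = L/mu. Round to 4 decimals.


Step 1: Compute the condition number.
kappa = L/mu = 88/80 = 1.1
Step 2: Compute the convergence rate.
r = 1 - 2/(kappa + 1) = 1 - 2*mu/(L + mu) = (L - mu)/(L + mu) = 8/168 = 0.0476


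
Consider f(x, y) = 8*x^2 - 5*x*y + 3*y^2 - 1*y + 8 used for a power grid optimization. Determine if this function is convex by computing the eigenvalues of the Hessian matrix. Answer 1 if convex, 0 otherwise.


The Hessian of f(x,y) = 8*x^2 - 5*x*y + 3*y^2 - 1*y + 8 is:
H = [[16, -5], [-5, 6]]
Trace = 16 + 6 = 22
Determinant = 16*6 - (-5)^2 = 71
Discriminant = (22)^2 - 4*71 = 200.0
Eigenvalues: lambda_1 = 3.9289, lambda_2 = 18.0711
The function is convex.

1


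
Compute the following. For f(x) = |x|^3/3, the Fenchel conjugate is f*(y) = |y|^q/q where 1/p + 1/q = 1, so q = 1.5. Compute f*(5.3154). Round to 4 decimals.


The conjugate exponent q satisfies 1/p + 1/q = 1.
p = 3, so q = 3/(3 - 1) = 1.5
|y|^q = 5.3154^1.5 = 12.2547
f*(5.3154) = 12.2547 / 1.5 = 8.1698


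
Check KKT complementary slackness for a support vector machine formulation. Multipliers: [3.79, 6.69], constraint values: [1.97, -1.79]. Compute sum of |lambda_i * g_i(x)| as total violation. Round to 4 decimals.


KKT complementary slackness check:
lambda_1 * g_1 = 3.79 * 1.97 = 7.4663
lambda_2 * g_2 = 6.69 * -1.79 = -11.9751
Total violation = 7.4663 + 11.9751 = 19.4414


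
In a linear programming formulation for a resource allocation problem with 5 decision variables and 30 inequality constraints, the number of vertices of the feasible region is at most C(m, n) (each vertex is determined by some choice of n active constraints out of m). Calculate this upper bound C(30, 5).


Each vertex corresponds to some choice of n active constraints out of m, so the number of vertices is at most C(m, n) = m! / (n!(m-n)!).
m = 30, n = 5
Numerator: 30 * 29 * 28 * 27 * 26
Denominator: 5! = 120
C(30, 5) = 142506


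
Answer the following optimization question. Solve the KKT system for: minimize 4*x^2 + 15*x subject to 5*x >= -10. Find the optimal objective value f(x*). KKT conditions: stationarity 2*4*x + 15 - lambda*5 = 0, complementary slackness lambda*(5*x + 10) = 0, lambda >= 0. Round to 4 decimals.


Step 1: Try lambda = 0 (constraint inactive).
Stationarity: 2*4*x + 15 = 0
x* = -15/(2*4) = -1.875
Check constraint: 5*-1.875 = -9.375 >= -10 -- satisfied.
Step 2: Compute optimal value.
f(x*) = 4*(-1.875)^2 + 15*(-1.875) = -14.0625


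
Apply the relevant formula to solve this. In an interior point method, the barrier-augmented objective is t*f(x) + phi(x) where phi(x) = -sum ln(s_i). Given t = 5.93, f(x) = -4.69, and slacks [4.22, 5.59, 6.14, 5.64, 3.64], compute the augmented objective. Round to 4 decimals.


Step 1: Compute log-barrier.
ln values: [1.4398, 1.721, 1.8148, 1.7299, 1.292]
phi = -(1.4398 + 1.721 + 1.8148 + 1.7299 + 1.292) = -7.9975
Step 2: Compute augmented objective.
t*f(x) = 5.93*-4.69 = -27.8117
Total = -27.8117 - 7.9975 = -35.8092


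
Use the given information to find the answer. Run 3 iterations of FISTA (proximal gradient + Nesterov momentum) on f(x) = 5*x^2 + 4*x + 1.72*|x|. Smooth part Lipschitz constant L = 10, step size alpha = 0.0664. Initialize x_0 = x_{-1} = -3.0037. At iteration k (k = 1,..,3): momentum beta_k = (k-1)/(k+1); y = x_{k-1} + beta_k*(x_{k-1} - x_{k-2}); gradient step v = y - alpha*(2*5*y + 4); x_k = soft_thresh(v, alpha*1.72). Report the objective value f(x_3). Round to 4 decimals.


FISTA on f(x) = 5*x^2 + 4*x + 1.72*|x|
L = 10, alpha = 0.0664
Iteration 1: beta = 0.0, y = -3.0037 + 0.0*(-3.0037 + 3.0037) = -3.0037
  grad(y) = -26.037, v = y - alpha*grad = -1.2748
  prox(v) = soft_thresh(-1.2748, 0.1142) = -1.1606
Iteration 2: beta = 0.3333, y = -1.1606 + 0.3333*(-1.1606 + 3.0037) = -0.5463
  grad(y) = -1.4628, v = y - alpha*grad = -0.4492
  prox(v) = soft_thresh(-0.4492, 0.1142) = -0.3349
Iteration 3: beta = 0.5, y = -0.3349 + 0.5*(-0.3349 + 1.1606) = 0.0779
  grad(y) = 4.779, v = y - alpha*grad = -0.2394
  prox(v) = soft_thresh(-0.2394, 0.1142) = -0.1252
f(x_3) = 5*(-0.1252)^2 + 4*(-0.1252) + 1.72*|-0.1252| = -0.2071


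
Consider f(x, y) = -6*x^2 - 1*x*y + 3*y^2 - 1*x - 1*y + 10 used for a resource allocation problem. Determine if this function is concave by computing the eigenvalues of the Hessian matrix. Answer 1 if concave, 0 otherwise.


The Hessian of f(x,y) = -6*x^2 - 1*x*y + 3*y^2 - 1*x - 1*y + 10 is:
H = [[-12, -1], [-1, 6]]
Trace = -12 + 6 = -6
Determinant = -12*6 - (-1)^2 = -73
Discriminant = (-6)^2 - 4*-73 = 328.0
Eigenvalues: lambda_1 = -12.0554, lambda_2 = 6.0554
The function is not concave.

0


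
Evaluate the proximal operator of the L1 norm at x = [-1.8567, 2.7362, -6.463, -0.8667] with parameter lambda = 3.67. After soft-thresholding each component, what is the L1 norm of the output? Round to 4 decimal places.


Soft-thresholding with lambda = 3.67:
prox(-1.8567) = sign(-1.8567)*max(|-1.8567| - 3.67, 0) = 0.0
prox(2.7362) = sign(2.7362)*max(|2.7362| - 3.67, 0) = 0.0
prox(-6.463) = sign(-6.463)*max(|-6.463| - 3.67, 0) = -2.793
prox(-0.8667) = sign(-0.8667)*max(|-0.8667| - 3.67, 0) = 0.0
prox(x) = [0.0, 0.0, -2.793, 0.0]
||prox(x)||_1 = 0.0 + 0.0 + 2.793 + 0.0 = 2.793


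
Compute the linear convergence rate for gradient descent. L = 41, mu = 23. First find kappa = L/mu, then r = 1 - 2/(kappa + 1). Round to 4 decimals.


Step 1: Compute the condition number.
kappa = L/mu = 41/23 = 1.7826
Step 2: Compute the convergence rate.
r = 1 - 2/(kappa + 1) = 1 - 2*mu/(L + mu) = (L - mu)/(L + mu) = 18/64 = 0.2813


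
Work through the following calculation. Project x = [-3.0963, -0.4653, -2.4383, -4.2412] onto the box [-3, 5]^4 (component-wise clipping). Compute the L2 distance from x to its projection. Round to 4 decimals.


Project each component onto [-3, 5].
clip(-3.0963) = -3.0, clip(-0.4653) = -0.4653, clip(-2.4383) = -2.4383, clip(-4.2412) = -3.0
Projection = [-3.0, -0.4653, -2.4383, -3.0]
Squared diffs: [0.0093, 0.0, 0.0, 1.5406]
Distance = sqrt(1.5499) = 1.2449


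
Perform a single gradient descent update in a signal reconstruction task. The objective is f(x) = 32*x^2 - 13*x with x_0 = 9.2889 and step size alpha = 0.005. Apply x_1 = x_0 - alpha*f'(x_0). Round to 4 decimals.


We compute the gradient at x_0 and apply the update.
f'(x) = 64*x - 13
f'(9.2889) = 64*9.2889 - 13 = 581.4896
x_1 = 9.2889 - 0.005*581.4896 = 6.3815


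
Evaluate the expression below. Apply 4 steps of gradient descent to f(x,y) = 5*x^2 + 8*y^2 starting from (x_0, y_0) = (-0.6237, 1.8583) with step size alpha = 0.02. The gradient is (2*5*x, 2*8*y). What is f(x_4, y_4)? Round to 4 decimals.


Gradient descent on f(x,y) = 5*x^2 + 8*y^2.
Starting point: (-0.6237, 1.8583), alpha = 0.02
Step 1: grad_x = 2*5*-0.6237 = -6.237, grad_y = 2*8*1.8583 = 29.7328
  x_1 = -0.6237 - 0.02*-6.237 = -0.499
  y_1 = 1.8583 - 0.02*29.7328 = 1.2636
Step 2: grad_x = 2*5*-0.499 = -4.9896, grad_y = 2*8*1.2636 = 20.2183
  x_2 = -0.499 - 0.02*-4.9896 = -0.3992
  y_2 = 1.2636 - 0.02*20.2183 = 0.8593
Step 3: grad_x = 2*5*-0.3992 = -3.9917, grad_y = 2*8*0.8593 = 13.7484
  x_3 = -0.3992 - 0.02*-3.9917 = -0.3193
  y_3 = 0.8593 - 0.02*13.7484 = 0.5843
Step 4: grad_x = 2*5*-0.3193 = -3.1933, grad_y = 2*8*0.5843 = 9.3489
  x_4 = -0.3193 - 0.02*-3.1933 = -0.2555
  y_4 = 0.5843 - 0.02*9.3489 = 0.3973
f(-0.2555, 0.3973) = 5*(-0.2555)^2 + 8*0.3973^2 = 1.5893


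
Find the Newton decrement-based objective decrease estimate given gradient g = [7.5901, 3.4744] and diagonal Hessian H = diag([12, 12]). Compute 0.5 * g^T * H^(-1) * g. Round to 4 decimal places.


Step 1: H is diagonal, so H^(-1) * g = [0.6325, 0.2895].
Step 2: g^T H^(-1) g = sum_i g_i^2 / H_ii
  = (7.5901)^2/12 + (3.4744)^2/12
  = 4.8008 + 1.006 = 5.8068
Step 3: Objective decrease = 0.5 * g^T H^(-1) g = 2.9034


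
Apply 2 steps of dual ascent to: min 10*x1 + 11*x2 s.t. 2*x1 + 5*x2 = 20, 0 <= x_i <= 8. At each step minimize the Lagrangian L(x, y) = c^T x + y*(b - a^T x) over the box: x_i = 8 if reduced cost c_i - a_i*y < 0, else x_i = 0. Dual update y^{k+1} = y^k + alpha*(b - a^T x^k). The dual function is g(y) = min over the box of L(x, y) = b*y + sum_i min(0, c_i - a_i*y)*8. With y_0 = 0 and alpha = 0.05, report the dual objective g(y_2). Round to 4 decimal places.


Dual ascent for LP: min 10*x1 + 11*x2, 2*x1 + 5*x2 = 20, 0 <= x_i <= 8
Step 1: y^k = 0.0, reduced costs: (10.0, 11.0)
  x^k = (0.0, 0.0), subgradient = b - a^T x = 20.0
  y^{k+1} = 0.0 + 0.05*20.0 = 1.0
Step 2: y^k = 1.0, reduced costs: (8.0, 6.0)
  x^k = (0.0, 0.0), subgradient = b - a^T x = 20.0
  y^{k+1} = 1.0 + 0.05*20.0 = 2.0
Dual objective at y_2 = 2.0: reduced costs (6.0, 1.0), box minimizer x = (0.0, 0.0)
g(y_2) = b*y + (c1 - a1*y)*x1 + (c2 - a2*y)*x2 = 20*2.0 + 6.0*0.0 + 1.0*0.0 = 40.0 + 0.0 + 0.0 = 40.0


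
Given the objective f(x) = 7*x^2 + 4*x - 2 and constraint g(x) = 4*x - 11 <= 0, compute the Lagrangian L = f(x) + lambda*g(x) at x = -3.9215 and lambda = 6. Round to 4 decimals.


Step 1: Evaluate f(x).
f(-3.9215) = 7*(-3.9215)^2 + 4*(-3.9215) - 2 = 89.9611
Step 2: Evaluate g(x).
g(-3.9215) = 4*-3.9215 - 11 = -26.686
Step 3: Compute Lagrangian.
L = 89.9611 + 6*-26.686 = -70.1549


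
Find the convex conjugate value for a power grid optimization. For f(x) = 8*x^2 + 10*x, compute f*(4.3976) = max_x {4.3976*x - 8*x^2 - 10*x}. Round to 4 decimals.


f*(y) = sup_x {y*x - a*x^2 - b*x} = sup_x {(y-b)*x - a*x^2}
FOC: (y - b) - 2a*x = 0 => x* = (y - b)/(2a)
x* = (4.3976 - 10)/(2*8) = -0.3502
f*(4.3976) = (y-b)^2/(4a) = (4.3976 - 10)^2/(4*8)
= 31.3869/32 = 0.9808


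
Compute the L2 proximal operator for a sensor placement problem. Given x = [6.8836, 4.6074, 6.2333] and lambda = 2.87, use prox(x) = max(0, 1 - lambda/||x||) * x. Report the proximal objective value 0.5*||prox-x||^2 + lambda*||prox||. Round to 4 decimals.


Step 1: Compute ||x||.
||x|| = 10.3666
Step 2: Compute scaling factor.
scale = max(0, 1 - 2.87/10.3666) = 0.7231
Step 3: prox(x) = [4.9779, 3.3318, 4.5076]
||prox(x)|| = 7.4966
Step 4: Proximal objective.
0.5*||prox-x||^2 = 4.1185
lambda*||prox|| = 21.5152
Total = 25.6337


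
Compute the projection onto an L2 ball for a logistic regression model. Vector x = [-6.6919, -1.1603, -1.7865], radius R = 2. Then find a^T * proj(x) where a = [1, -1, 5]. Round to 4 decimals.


Step 1: Compute ||x|| (intermediates to 6 decimals).
||x|| = sqrt((-6.6919)^2 + (-1.1603)^2 + (-1.7865)^2) = 7.022778
Step 2: Project.
Since ||x|| > R, scale = R/||x|| = 2/7.022778 = 0.284788, proj(x) = scale * x
proj(x) = [-1.905773, -0.33044, -0.508774]
Step 3: Dot product.
a^T * proj(x) = 1*(-1.905773) - 1*(-0.33044) + 5*(-0.508774) = -4.1192


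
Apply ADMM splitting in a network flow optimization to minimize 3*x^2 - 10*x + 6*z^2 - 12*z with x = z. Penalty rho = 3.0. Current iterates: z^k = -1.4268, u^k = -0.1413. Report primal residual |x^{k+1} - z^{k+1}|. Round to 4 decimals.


ADMM iteration with rho = 3.0, z^k = -1.4268, u^k = -0.1413
Step 1: x-update.
Minimize 3*x^2 - 10*x + (3.0/2)*(x + 1.4268 - 0.1413)^2
FOC: (2*3 + 3.0)*x = 10 + 3.0*(-1.4268 + 0.1413)
x^{k+1} = 0.6826
Step 2: z-update.
Minimize 6*z^2 - 12*z + (3.0/2)*(0.6826 - z - 0.1413)^2
FOC: (2*6 + 3.0)*z = 12 + 3.0*(0.6826 - 0.1413)
z^{k+1} = 0.9083
Step 3: u-update.
u^{k+1} = -0.1413 + 0.6826 - 0.9083 = -0.367
Step 4: Primal residual = |0.6826 - 0.9083| = 0.2257


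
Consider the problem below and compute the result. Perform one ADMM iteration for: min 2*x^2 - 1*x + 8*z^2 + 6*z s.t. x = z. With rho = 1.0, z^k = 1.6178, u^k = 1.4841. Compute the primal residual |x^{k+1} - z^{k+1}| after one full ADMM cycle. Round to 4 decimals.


ADMM iteration with rho = 1.0, z^k = 1.6178, u^k = 1.4841
Step 1: x-update.
Minimize 2*x^2 - 1*x + (1.0/2)*(x - 1.6178 + 1.4841)^2
FOC: (2*2 + 1.0)*x = 1 + 1.0*(1.6178 - 1.4841)
x^{k+1} = 0.2267
Step 2: z-update.
Minimize 8*z^2 + 6*z + (1.0/2)*(0.2267 - z + 1.4841)^2
FOC: (2*8 + 1.0)*z = -6 + 1.0*(0.2267 + 1.4841)
z^{k+1} = -0.2523
Step 3: u-update.
u^{k+1} = 1.4841 + 0.2267 + 0.2523 = 1.9631
Step 4: Primal residual = |0.2267 + 0.2523| = 0.479


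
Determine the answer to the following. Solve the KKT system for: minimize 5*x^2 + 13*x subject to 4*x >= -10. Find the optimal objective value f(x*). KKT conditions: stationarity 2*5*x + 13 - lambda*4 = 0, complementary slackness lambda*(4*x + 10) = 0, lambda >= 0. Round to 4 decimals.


Step 1: Try lambda = 0 (constraint inactive).
Stationarity: 2*5*x + 13 = 0
x* = -13/(2*5) = -1.3
Check constraint: 4*-1.3 = -5.2 >= -10 -- satisfied.
Step 2: Compute optimal value.
f(x*) = 5*(-1.3)^2 + 13*(-1.3) = -8.45


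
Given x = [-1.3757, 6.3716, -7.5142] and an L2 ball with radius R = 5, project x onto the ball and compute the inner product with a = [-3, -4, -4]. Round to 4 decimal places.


Step 1: Compute ||x|| (intermediates to 6 decimals).
||x|| = sqrt((-1.3757)^2 + 6.3716^2 + (-7.5142)^2) = 9.947514
Step 2: Project.
Since ||x|| > R, scale = R/||x|| = 5/9.947514 = 0.502638, proj(x) = scale * x
proj(x) = [-0.691479, 3.202608, -3.776922]
Step 3: Dot product.
a^T * proj(x) = -3*(-0.691479) - 4*3.202608 - 4*(-3.776922) = 4.3717


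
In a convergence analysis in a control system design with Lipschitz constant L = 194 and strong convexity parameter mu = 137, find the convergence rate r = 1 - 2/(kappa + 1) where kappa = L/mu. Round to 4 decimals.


Step 1: Compute the condition number.
kappa = L/mu = 194/137 = 1.4161
Step 2: Compute the convergence rate.
r = 1 - 2/(kappa + 1) = 1 - 2*mu/(L + mu) = (L - mu)/(L + mu) = 57/331 = 0.1722


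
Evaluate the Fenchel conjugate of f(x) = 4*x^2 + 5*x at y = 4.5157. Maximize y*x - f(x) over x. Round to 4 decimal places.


f*(y) = sup_x {y*x - a*x^2 - b*x} = sup_x {(y-b)*x - a*x^2}
FOC: (y - b) - 2a*x = 0 => x* = (y - b)/(2a)
x* = (4.5157 - 5)/(2*4) = -0.0605
f*(4.5157) = (y-b)^2/(4a) = (4.5157 - 5)^2/(4*4)
= 0.2345/16 = 0.0147


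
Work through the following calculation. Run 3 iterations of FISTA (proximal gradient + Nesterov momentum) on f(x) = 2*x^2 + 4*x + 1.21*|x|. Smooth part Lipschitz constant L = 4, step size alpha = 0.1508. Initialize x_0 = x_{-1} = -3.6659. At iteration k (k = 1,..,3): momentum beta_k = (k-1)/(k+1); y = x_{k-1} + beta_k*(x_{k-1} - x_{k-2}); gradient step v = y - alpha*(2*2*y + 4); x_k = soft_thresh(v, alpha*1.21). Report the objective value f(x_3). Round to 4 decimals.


FISTA on f(x) = 2*x^2 + 4*x + 1.21*|x|
L = 4, alpha = 0.1508
Iteration 1: beta = 0.0, y = -3.6659 + 0.0*(-3.6659 + 3.6659) = -3.6659
  grad(y) = -10.6636, v = y - alpha*grad = -2.0578
  prox(v) = soft_thresh(-2.0578, 0.1825) = -1.8754
Iteration 2: beta = 0.3333, y = -1.8754 + 0.3333*(-1.8754 + 3.6659) = -1.2785
  grad(y) = -1.1141, v = y - alpha*grad = -1.1105
  prox(v) = soft_thresh(-1.1105, 0.1825) = -0.928
Iteration 3: beta = 0.5, y = -0.928 + 0.5*(-0.928 + 1.8754) = -0.4544
  grad(y) = 2.1824, v = y - alpha*grad = -0.7835
  prox(v) = soft_thresh(-0.7835, 0.1825) = -0.601
f(x_3) = 2*(-0.601)^2 + 4*(-0.601) + 1.21*|-0.601| = -0.9544


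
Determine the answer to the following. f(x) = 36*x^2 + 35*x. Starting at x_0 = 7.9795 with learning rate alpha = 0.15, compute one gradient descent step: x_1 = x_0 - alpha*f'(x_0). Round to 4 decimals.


We compute the gradient at x_0 and apply the update.
f'(x) = 72*x + 35
f'(7.9795) = 72*7.9795 + 35 = 609.524
x_1 = 7.9795 - 0.15*609.524 = -83.4491


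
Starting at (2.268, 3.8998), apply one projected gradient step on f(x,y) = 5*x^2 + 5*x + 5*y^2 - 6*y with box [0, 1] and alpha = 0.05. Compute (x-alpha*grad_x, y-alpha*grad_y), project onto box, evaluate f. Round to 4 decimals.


Step 1: Compute gradient at (2.268, 3.8998).
grad_x = 2*5*2.268 + 5 = 27.68
grad_y = 2*5*3.8998 - 6 = 32.998
Step 2: Gradient step.
x_raw = 2.268 - 0.05*27.68 = 0.884
y_raw = 3.8998 - 0.05*32.998 = 2.2499
Step 3: Project onto [0, 1].
x_proj = clip(0.884) = 0.884
y_proj = clip(2.2499) = 1.0
Step 4: Evaluate f.
f(0.884, 1.0) = 7.3273


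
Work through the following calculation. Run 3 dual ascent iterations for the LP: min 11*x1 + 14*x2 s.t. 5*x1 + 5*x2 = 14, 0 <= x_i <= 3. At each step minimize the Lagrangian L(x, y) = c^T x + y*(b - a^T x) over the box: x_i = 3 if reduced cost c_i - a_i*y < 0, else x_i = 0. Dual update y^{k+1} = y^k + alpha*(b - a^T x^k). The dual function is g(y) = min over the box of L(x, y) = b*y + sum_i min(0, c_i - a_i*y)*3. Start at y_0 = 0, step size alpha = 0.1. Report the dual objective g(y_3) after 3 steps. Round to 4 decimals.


Dual ascent for LP: min 11*x1 + 14*x2, 5*x1 + 5*x2 = 14, 0 <= x_i <= 3
Step 1: y^k = 0.0, reduced costs: (11.0, 14.0)
  x^k = (0.0, 0.0), subgradient = b - a^T x = 14.0
  y^{k+1} = 0.0 + 0.1*14.0 = 1.4
Step 2: y^k = 1.4, reduced costs: (4.0, 7.0)
  x^k = (0.0, 0.0), subgradient = b - a^T x = 14.0
  y^{k+1} = 1.4 + 0.1*14.0 = 2.8
Step 3: y^k = 2.8, reduced costs: (-3.0, 0.0)
  x^k = (3.0, 0.0), subgradient = b - a^T x = -1.0
  y^{k+1} = 2.8 + 0.1*-1.0 = 2.7
Dual objective at y_3 = 2.7: reduced costs (-2.5, 0.5), box minimizer x = (3.0, 0.0)
g(y_3) = b*y + (c1 - a1*y)*x1 + (c2 - a2*y)*x2 = 14*2.7 + (-2.5)*3.0 + 0.5*0.0 = 37.8 - 7.5 + 0.0 = 30.3


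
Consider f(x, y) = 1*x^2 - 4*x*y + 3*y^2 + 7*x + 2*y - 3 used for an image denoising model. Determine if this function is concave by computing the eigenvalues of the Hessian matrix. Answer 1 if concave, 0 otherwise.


The Hessian of f(x,y) = 1*x^2 - 4*x*y + 3*y^2 + 7*x + 2*y - 3 is:
H = [[2, -4], [-4, 6]]
Trace = 2 + 6 = 8
Determinant = 2*6 - (-4)^2 = -4
Discriminant = (8)^2 - 4*-4 = 80.0
Eigenvalues: lambda_1 = -0.4721, lambda_2 = 8.4721
The function is not concave.

0
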